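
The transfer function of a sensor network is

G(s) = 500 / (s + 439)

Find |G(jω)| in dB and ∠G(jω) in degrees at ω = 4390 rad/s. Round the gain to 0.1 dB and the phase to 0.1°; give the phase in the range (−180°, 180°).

-18.9 dB, -84.3°

At s = jω = j4390:
pole (s+439): 439 + j4390 → |·| = √(439²+4390²) = √19464821 ≈ 4411.9, ∠ = arctan(4390/439) ≈ 84.29°
|G| = 500 / 4411.9 ≈ 0.11333
Gain = 20 log₁₀(0.11333) ≈ -18.91 dB
∠G = 0.00° − 84.29° = -84.29°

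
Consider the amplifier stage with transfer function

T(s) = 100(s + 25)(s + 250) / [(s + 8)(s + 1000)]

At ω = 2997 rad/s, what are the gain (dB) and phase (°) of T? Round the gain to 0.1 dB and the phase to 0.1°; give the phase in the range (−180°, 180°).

At s = jω = j2997:
zero (s+25): 25 + j2997 → |·| = √(25²+2997²) = √8982634 ≈ 2997.1, ∠ = arctan(2997/25) ≈ 89.52°
zero (s+250): 250 + j2997 → |·| = √(250²+2997²) = √9044509 ≈ 3007.4, ∠ = arctan(2997/250) ≈ 85.23°
pole (s+8): 8 + j2997 → |·| = √(8²+2997²) = √8982073 ≈ 2997, ∠ = arctan(2997/8) ≈ 89.85°
pole (s+1000): 1000 + j2997 → |·| = √(1000²+2997²) = √9982009 ≈ 3159.4, ∠ = arctan(2997/1000) ≈ 71.55°
|T| = 100 · 9.0135e+06 / 9.4687e+06 ≈ 95.193
Gain = 20 log₁₀(95.193) ≈ 39.57 dB
∠T = 174.75° − 161.40° = 13.35°

39.6 dB, 13.4°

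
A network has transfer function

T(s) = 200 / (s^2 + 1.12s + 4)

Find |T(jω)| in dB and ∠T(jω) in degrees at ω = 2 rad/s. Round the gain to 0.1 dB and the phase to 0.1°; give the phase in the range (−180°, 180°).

At s = jω = j2:
quadratic: (j2)² + 1.12·j2 + 4 = 0 + j2.24 → |·| ≈ 2.24, ∠ ≈ 90.00°
|T| = 200 / 2.24 ≈ 89.286
Gain = 20 log₁₀(89.286) ≈ 39.02 dB
∠T = 0.00° − 90.00° = -90.00°

39.0 dB, -90.0°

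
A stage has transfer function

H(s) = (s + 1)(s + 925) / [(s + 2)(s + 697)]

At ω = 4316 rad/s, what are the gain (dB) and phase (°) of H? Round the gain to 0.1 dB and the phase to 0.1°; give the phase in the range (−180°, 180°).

At s = jω = j4316:
zero (s+1): 1 + j4316 → |·| = √(1²+4316²) = √18627857 ≈ 4316, ∠ = arctan(4316/1) ≈ 89.99°
zero (s+925): 925 + j4316 → |·| = √(925²+4316²) = √19483481 ≈ 4414, ∠ = arctan(4316/925) ≈ 77.90°
pole (s+2): 2 + j4316 → |·| = √(2²+4316²) = √18627860 ≈ 4316, ∠ = arctan(4316/2) ≈ 89.97°
pole (s+697): 697 + j4316 → |·| = √(697²+4316²) = √19113665 ≈ 4371.9, ∠ = arctan(4316/697) ≈ 80.83°
|H| = 1 · 1.9051e+07 / 1.8869e+07 ≈ 1.0096
Gain = 20 log₁₀(1.0096) ≈ 0.08 dB
∠H = 167.89° − 170.80° = -2.91°

0.1 dB, -2.9°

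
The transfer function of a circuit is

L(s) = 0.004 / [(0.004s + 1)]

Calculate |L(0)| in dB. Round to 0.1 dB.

L(0) = 0.004 · 1 / 1 = 0.004
20 log₁₀(0.004) ≈ -47.96 dB

-48.0 dB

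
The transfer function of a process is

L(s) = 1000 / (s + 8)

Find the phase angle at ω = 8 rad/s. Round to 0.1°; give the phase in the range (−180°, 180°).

-45.0°

Substitute s = j8:
Numerator: 1000 = 1000 + j0
Denominator: (j8) + 8 = 8 + j8
|N| = √(1000² + 0²) ≈ 1000, ∠N ≈ 0.00°
|D| = √(8² + 8²) ≈ 11.314, ∠D ≈ 45.00°
∠L = 0.00° − 45.00° = -45.00°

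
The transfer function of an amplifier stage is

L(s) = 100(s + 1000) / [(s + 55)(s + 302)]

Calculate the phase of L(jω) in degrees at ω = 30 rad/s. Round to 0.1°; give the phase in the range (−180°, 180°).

At s = jω = j30:
zero (s+1000): 1000 + j30 → |·| = √(1000²+30²) = √1000900 ≈ 1000.4, ∠ = arctan(30/1000) ≈ 1.72°
pole (s+55): 55 + j30 → |·| = √(55²+30²) = √3925 ≈ 62.65, ∠ = arctan(30/55) ≈ 28.61°
pole (s+302): 302 + j30 → |·| = √(302²+30²) = √92104 ≈ 303.49, ∠ = arctan(30/302) ≈ 5.67°
∠L = 1.72° − 34.28° = -32.56°

-32.6°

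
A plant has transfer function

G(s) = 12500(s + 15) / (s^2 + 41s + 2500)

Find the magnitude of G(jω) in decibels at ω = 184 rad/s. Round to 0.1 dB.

37.1 dB

At s = jω = j184:
zero (s+15): 15 + j184 → |·| = √(15²+184²) = √34081 ≈ 184.61, ∠ = arctan(184/15) ≈ 85.34°
quadratic: (j184)² + 41·j184 + 2500 = -31356 + j7544 → |·| ≈ 32251, ∠ ≈ 166.47°
|G| = 12500 · 184.61 / 32251 ≈ 71.552
Gain = 20 log₁₀(71.552) ≈ 37.09 dB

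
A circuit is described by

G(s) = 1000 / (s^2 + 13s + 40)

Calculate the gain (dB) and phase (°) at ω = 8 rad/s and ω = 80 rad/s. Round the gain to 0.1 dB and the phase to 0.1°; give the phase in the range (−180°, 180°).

ω = 8: 19.4 dB, -103.0°; ω = 80: -16.2 dB, -170.7°

Substitute s = j8:
Numerator: 1000 = 1000 + j0
Denominator: (j8)^2 + 13(j8) + 40 = -24 + j104
|N| = √(1000² + 0²) ≈ 1000, ∠N ≈ 0.00°
|D| = √(24² + 104²) ≈ 106.73, ∠D ≈ 102.99°
|G| = 1000 / 106.73 ≈ 9.3694
Gain = 20 log₁₀(9.3694) ≈ 19.43 dB
∠G = 0.00° − 102.99° = -102.99°

Substitute s = j80:
Numerator: 1000 = 1000 + j0
Denominator: (j80)^2 + 13(j80) + 40 = -6360 + j1040
|N| = √(1000² + 0²) ≈ 1000, ∠N ≈ 0.00°
|D| = √(6360² + 1040²) ≈ 6444.5, ∠D ≈ 170.71°
|G| = 1000 / 6444.5 ≈ 0.15517
Gain = 20 log₁₀(0.15517) ≈ -16.18 dB
∠G = 0.00° − 170.71° = -170.71°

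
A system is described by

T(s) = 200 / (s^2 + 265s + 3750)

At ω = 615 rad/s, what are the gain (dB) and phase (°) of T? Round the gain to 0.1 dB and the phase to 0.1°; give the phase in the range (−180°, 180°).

-66.2 dB, -156.5°

Substitute s = j615:
Numerator: 200 = 200 + j0
Denominator: (j615)^2 + 265(j615) + 3750 = -374475 + j162975
|N| = √(200² + 0²) ≈ 200, ∠N ≈ 0.00°
|D| = √(374475² + 162975²) ≈ 4.084e+05, ∠D ≈ 156.48°
|T| = 200 / 4.084e+05 ≈ 0.00048972
Gain = 20 log₁₀(0.00048972) ≈ -66.20 dB
∠T = 0.00° − 156.48° = -156.48°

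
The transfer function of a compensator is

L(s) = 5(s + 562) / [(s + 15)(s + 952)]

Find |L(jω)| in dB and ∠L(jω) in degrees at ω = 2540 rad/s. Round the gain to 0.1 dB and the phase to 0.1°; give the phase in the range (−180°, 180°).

At s = jω = j2540:
zero (s+562): 562 + j2540 → |·| = √(562²+2540²) = √6767444 ≈ 2601.4, ∠ = arctan(2540/562) ≈ 77.52°
pole (s+15): 15 + j2540 → |·| = √(15²+2540²) = √6451825 ≈ 2540, ∠ = arctan(2540/15) ≈ 89.66°
pole (s+952): 952 + j2540 → |·| = √(952²+2540²) = √7357904 ≈ 2712.5, ∠ = arctan(2540/952) ≈ 69.45°
|L| = 5 · 2601.4 / 6.8898e+06 ≈ 0.0018879
Gain = 20 log₁₀(0.0018879) ≈ -54.48 dB
∠L = 77.52° − 159.11° = -81.59°

-54.5 dB, -81.6°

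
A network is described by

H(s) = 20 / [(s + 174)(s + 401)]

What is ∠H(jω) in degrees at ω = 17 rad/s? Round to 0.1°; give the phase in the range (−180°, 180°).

-8.0°

At s = jω = j17:
pole (s+174): 174 + j17 → |·| = √(174²+17²) = √30565 ≈ 174.83, ∠ = arctan(17/174) ≈ 5.58°
pole (s+401): 401 + j17 → |·| = √(401²+17²) = √161090 ≈ 401.36, ∠ = arctan(17/401) ≈ 2.43°
∠H = 0.00° − 8.01° = -8.01°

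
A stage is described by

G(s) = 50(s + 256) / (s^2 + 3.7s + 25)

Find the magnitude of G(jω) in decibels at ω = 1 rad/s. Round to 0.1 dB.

At s = jω = j1:
zero (s+256): 256 + j1 → |·| = √(256²+1²) = √65537 ≈ 256, ∠ = arctan(1/256) ≈ 0.22°
quadratic: (j1)² + 3.7·j1 + 25 = 24 + j3.7 → |·| ≈ 24.284, ∠ ≈ 8.76°
|G| = 50 · 256 / 24.284 ≈ 527.1
Gain = 20 log₁₀(527.1) ≈ 54.44 dB

54.4 dB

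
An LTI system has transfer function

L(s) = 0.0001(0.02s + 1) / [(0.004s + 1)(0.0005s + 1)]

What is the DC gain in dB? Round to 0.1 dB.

L(0) = 0.0001 · 1 / 1 = 0.0001
20 log₁₀(0.0001) ≈ -80.00 dB

-80.0 dB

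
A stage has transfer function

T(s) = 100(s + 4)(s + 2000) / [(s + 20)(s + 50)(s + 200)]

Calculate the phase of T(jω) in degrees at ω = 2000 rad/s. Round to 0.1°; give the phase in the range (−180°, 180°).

-127.4°

At s = jω = j2000:
zero (s+4): 4 + j2000 → |·| = √(4²+2000²) = √4000016 ≈ 2000, ∠ = arctan(2000/4) ≈ 89.89°
zero (s+2000): 2000 + j2000 → |·| = √(2000²+2000²) = √8000000 ≈ 2828.4, ∠ = arctan(2000/2000) ≈ 45.00°
pole (s+20): 20 + j2000 → |·| = √(20²+2000²) = √4000400 ≈ 2000.1, ∠ = arctan(2000/20) ≈ 89.43°
pole (s+50): 50 + j2000 → |·| = √(50²+2000²) = √4002500 ≈ 2000.6, ∠ = arctan(2000/50) ≈ 88.57°
pole (s+200): 200 + j2000 → |·| = √(200²+2000²) = √4040000 ≈ 2010, ∠ = arctan(2000/200) ≈ 84.29°
∠T = 134.89° − 262.29° = -127.40°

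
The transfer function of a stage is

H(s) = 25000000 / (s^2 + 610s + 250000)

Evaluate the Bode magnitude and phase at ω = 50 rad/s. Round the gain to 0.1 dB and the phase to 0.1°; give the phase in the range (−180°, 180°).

40.0 dB, -7.0°

At s = jω = j50:
quadratic: (j50)² + 610·j50 + 250000 = 247500 + j30500 → |·| ≈ 2.4937e+05, ∠ ≈ 7.03°
|H| = 25000000 / 2.4937e+05 ≈ 100.25
Gain = 20 log₁₀(100.25) ≈ 40.02 dB
∠H = 0.00° − 7.03° = -7.03°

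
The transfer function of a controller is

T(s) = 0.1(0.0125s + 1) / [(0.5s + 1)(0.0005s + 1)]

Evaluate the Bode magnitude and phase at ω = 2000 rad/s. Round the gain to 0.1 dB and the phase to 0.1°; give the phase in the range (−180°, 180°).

-55.0 dB, -47.2°

At ω = 2000 rad/s:
zero (1 + j2000·0.0125) = 1 + j25 → |·| ≈ 25.02, ∠ ≈ 87.71°
pole (1 + j2000·0.5) = 1 + j1000 → |·| ≈ 1000, ∠ ≈ 89.94°
pole (1 + j2000·0.0005) = 1 + j1 → |·| ≈ 1.4142, ∠ ≈ 45.00°
|T| = 0.1 · 25.02 / (1000 · 1.4142) ≈ 0.0017692
Gain = 20 log₁₀(0.0017692) ≈ -55.04 dB
∠T = (87.71°) − (89.94° + 45.00°) = -47.23°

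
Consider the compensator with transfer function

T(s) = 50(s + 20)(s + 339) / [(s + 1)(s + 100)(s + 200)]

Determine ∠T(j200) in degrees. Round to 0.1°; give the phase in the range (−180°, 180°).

-83.3°

At s = jω = j200:
zero (s+20): 20 + j200 → |·| = √(20²+200²) = √40400 ≈ 201, ∠ = arctan(200/20) ≈ 84.29°
zero (s+339): 339 + j200 → |·| = √(339²+200²) = √154921 ≈ 393.6, ∠ = arctan(200/339) ≈ 30.54°
pole (s+1): 1 + j200 → |·| = √(1²+200²) = √40001 ≈ 200, ∠ = arctan(200/1) ≈ 89.71°
pole (s+100): 100 + j200 → |·| = √(100²+200²) = √50000 ≈ 223.61, ∠ = arctan(200/100) ≈ 63.43°
pole (s+200): 200 + j200 → |·| = √(200²+200²) = √80000 ≈ 282.84, ∠ = arctan(200/200) ≈ 45.00°
∠T = 114.83° − 198.14° = -83.31°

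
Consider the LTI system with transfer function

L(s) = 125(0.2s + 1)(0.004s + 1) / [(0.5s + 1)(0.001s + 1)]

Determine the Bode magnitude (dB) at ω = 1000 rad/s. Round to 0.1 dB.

43.3 dB

At ω = 1000 rad/s:
zero (1 + j1000·0.2) = 1 + j200 → |·| ≈ 200, ∠ ≈ 89.71°
zero (1 + j1000·0.004) = 1 + j4 → |·| ≈ 4.1231, ∠ ≈ 75.96°
pole (1 + j1000·0.5) = 1 + j500 → |·| ≈ 500, ∠ ≈ 89.89°
pole (1 + j1000·0.001) = 1 + j1 → |·| ≈ 1.4142, ∠ ≈ 45.00°
|L| = 125 · 200 · 4.1231 / (500 · 1.4142) ≈ 145.77
Gain = 20 log₁₀(145.77) ≈ 43.27 dB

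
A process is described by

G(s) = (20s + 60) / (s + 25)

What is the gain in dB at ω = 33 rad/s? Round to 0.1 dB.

Substitute s = j33:
Numerator: 20(j33) + 60 = 60 + j660
Denominator: (j33) + 25 = 25 + j33
|N| = √(60² + 660²) ≈ 662.72, ∠N ≈ 84.81°
|D| = √(25² + 33²) ≈ 41.4, ∠D ≈ 52.85°
|G| = 662.72 / 41.4 ≈ 16.008
Gain = 20 log₁₀(16.008) ≈ 24.09 dB

24.1 dB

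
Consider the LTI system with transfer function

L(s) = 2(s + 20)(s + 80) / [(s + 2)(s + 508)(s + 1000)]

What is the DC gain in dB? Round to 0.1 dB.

-50.0 dB

L(0) = 2·20·80 / (2·508·1000) ≈ 0.0031496
20 log₁₀(0.0031496) ≈ -50.03 dB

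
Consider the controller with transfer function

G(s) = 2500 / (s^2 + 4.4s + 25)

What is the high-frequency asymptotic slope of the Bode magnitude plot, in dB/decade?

Each pole contributes −20 dB/decade at high frequency; each zero contributes +20 dB/decade.
Net: 0 zero(s) − 2 pole(s) → -40 dB/decade.

-40 dB/decade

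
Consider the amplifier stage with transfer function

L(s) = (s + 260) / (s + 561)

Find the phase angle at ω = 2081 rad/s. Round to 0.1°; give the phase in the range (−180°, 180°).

At s = jω = j2081:
zero (s+260): 260 + j2081 → |·| = √(260²+2081²) = √4398161 ≈ 2097.2, ∠ = arctan(2081/260) ≈ 82.88°
pole (s+561): 561 + j2081 → |·| = √(561²+2081²) = √4645282 ≈ 2155.3, ∠ = arctan(2081/561) ≈ 74.91°
∠L = 82.88° − 74.91° = 7.97°

8.0°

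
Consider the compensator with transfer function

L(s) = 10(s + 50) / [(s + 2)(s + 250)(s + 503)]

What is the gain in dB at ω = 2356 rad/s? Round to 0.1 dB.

-115.1 dB

At s = jω = j2356:
zero (s+50): 50 + j2356 → |·| = √(50²+2356²) = √5553236 ≈ 2356.5, ∠ = arctan(2356/50) ≈ 88.78°
pole (s+2): 2 + j2356 → |·| = √(2²+2356²) = √5550740 ≈ 2356, ∠ = arctan(2356/2) ≈ 89.95°
pole (s+250): 250 + j2356 → |·| = √(250²+2356²) = √5613236 ≈ 2369.2, ∠ = arctan(2356/250) ≈ 83.94°
pole (s+503): 503 + j2356 → |·| = √(503²+2356²) = √5803745 ≈ 2409.1, ∠ = arctan(2356/503) ≈ 77.95°
|L| = 10 · 2356.5 / 1.3447e+10 ≈ 1.7524e-06
Gain = 20 log₁₀(1.7524e-06) ≈ -115.13 dB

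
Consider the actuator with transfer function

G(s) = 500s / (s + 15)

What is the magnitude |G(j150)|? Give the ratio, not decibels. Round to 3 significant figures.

498

At s = jω = j150:
zero at origin: s = j150 → |·| = 150, ∠ = 90.00°
pole (s+15): 15 + j150 → |·| = √(15²+150²) = √22725 ≈ 150.75, ∠ = arctan(150/15) ≈ 84.29°
|G| = 500 · 150 / 150.75 ≈ 497.51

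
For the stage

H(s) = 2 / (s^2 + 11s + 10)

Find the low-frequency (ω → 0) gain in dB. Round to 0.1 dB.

-14.0 dB

H(0) = 2 / 10 = 0.2
20 log₁₀(0.2) ≈ -13.98 dB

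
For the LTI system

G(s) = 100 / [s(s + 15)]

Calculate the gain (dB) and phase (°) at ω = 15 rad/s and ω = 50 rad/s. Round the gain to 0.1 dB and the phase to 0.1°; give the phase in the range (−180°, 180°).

At s = jω = j15:
pole (s+15): 15 + j15 → |·| = √(15²+15²) = √450 ≈ 21.213, ∠ = arctan(15/15) ≈ 45.00°
pole at origin: |s| = 15, ∠ = 90.00° (in denominator)
|G| = 100 / 318.19 ≈ 0.31428
Gain = 20 log₁₀(0.31428) ≈ -10.05 dB
∠G = 0.00° − 135.00° = -135.00°

At s = jω = j50:
pole (s+15): 15 + j50 → |·| = √(15²+50²) = √2725 ≈ 52.202, ∠ = arctan(50/15) ≈ 73.30°
pole at origin: |s| = 50, ∠ = 90.00° (in denominator)
|G| = 100 / 2610.1 ≈ 0.038313
Gain = 20 log₁₀(0.038313) ≈ -28.33 dB
∠G = 0.00° − 163.30° = -163.30°

ω = 15: -10.1 dB, -135.0°; ω = 50: -28.3 dB, -163.3°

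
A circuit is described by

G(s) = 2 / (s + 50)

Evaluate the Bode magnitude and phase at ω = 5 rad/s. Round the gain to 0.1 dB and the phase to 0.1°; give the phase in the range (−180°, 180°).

-28.0 dB, -5.7°

At s = jω = j5:
pole (s+50): 50 + j5 → |·| = √(50²+5²) = √2525 ≈ 50.249, ∠ = arctan(5/50) ≈ 5.71°
|G| = 2 / 50.249 ≈ 0.039802
Gain = 20 log₁₀(0.039802) ≈ -28.00 dB
∠G = 0.00° − 5.71° = -5.71°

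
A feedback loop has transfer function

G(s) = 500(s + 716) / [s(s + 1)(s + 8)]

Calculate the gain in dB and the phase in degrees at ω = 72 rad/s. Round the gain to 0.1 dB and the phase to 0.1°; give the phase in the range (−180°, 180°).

-0.4 dB, 102.9°

At s = jω = j72:
zero (s+716): 716 + j72 → |·| = √(716²+72²) = √517840 ≈ 719.61, ∠ = arctan(72/716) ≈ 5.74°
pole (s+1): 1 + j72 → |·| = √(1²+72²) = √5185 ≈ 72.007, ∠ = arctan(72/1) ≈ 89.20°
pole (s+8): 8 + j72 → |·| = √(8²+72²) = √5248 ≈ 72.443, ∠ = arctan(72/8) ≈ 83.66°
pole at origin: |s| = 72, ∠ = 90.00° (in denominator)
|G| = 500 · 719.61 / 3.7558e+05 ≈ 0.958
Gain = 20 log₁₀(0.958) ≈ -0.37 dB
∠G = 5.74° − 262.86° = -257.12° ≡ 102.88° (principal value)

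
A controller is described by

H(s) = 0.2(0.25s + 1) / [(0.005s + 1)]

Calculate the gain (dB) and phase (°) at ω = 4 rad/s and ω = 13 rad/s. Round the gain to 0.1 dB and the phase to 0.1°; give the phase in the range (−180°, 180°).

At ω = 4 rad/s:
zero (1 + j4·0.25) = 1 + j1 → |·| ≈ 1.4142, ∠ ≈ 45.00°
pole (1 + j4·0.005) = 1 + j0.02 → |·| ≈ 1.0002, ∠ ≈ 1.15°
|H| = 0.2 · 1.4142 / (1.0002) ≈ 0.28278
Gain = 20 log₁₀(0.28278) ≈ -10.97 dB
∠H = (45.00°) − (1.15°) = 43.85°

At ω = 13 rad/s:
zero (1 + j13·0.25) = 1 + j3.25 → |·| ≈ 3.4004, ∠ ≈ 72.90°
pole (1 + j13·0.005) = 1 + j0.065 → |·| ≈ 1.0021, ∠ ≈ 3.72°
|H| = 0.2 · 3.4004 / (1.0021) ≈ 0.67865
Gain = 20 log₁₀(0.67865) ≈ -3.37 dB
∠H = (72.90°) − (3.72°) = 69.18°

ω = 4: -11.0 dB, 43.9°; ω = 13: -3.4 dB, 69.2°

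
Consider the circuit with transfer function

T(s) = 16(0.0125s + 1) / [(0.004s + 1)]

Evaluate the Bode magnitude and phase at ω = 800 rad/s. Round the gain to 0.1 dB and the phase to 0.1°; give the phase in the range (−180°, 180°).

At ω = 800 rad/s:
zero (1 + j800·0.0125) = 1 + j10 → |·| ≈ 10.05, ∠ ≈ 84.29°
pole (1 + j800·0.004) = 1 + j3.2 → |·| ≈ 3.3526, ∠ ≈ 72.65°
|T| = 16 · 10.05 / (3.3526) ≈ 47.963
Gain = 20 log₁₀(47.963) ≈ 33.62 dB
∠T = (84.29°) − (72.65°) = 11.64°

33.6 dB, 11.6°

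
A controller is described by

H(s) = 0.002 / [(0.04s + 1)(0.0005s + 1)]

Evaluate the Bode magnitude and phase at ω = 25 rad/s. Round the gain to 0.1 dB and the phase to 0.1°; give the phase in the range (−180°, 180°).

At ω = 25 rad/s:
pole (1 + j25·0.04) = 1 + j1 → |·| ≈ 1.4142, ∠ ≈ 45.00°
pole (1 + j25·0.0005) = 1 + j0.0125 → |·| ≈ 1.0001, ∠ ≈ 0.72°
|H| = 0.002 · 1 / (1.4142 · 1.0001) ≈ 0.0014141
Gain = 20 log₁₀(0.0014141) ≈ -56.99 dB
∠H = (0°) − (45.00° + 0.72°) = -45.72°

-57.0 dB, -45.7°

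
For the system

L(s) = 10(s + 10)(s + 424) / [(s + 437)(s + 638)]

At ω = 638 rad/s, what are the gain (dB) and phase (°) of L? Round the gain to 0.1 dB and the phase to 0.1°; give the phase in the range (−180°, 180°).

At s = jω = j638:
zero (s+10): 10 + j638 → |·| = √(10²+638²) = √407144 ≈ 638.08, ∠ = arctan(638/10) ≈ 89.10°
zero (s+424): 424 + j638 → |·| = √(424²+638²) = √586820 ≈ 766.04, ∠ = arctan(638/424) ≈ 56.39°
pole (s+437): 437 + j638 → |·| = √(437²+638²) = √598013 ≈ 773.31, ∠ = arctan(638/437) ≈ 55.59°
pole (s+638): 638 + j638 → |·| = √(638²+638²) = √814088 ≈ 902.27, ∠ = arctan(638/638) ≈ 45.00°
|L| = 10 · 4.8879e+05 / 6.9773e+05 ≈ 7.0054
Gain = 20 log₁₀(7.0054) ≈ 16.91 dB
∠L = 145.49° − 100.59° = 44.90°

16.9 dB, 44.9°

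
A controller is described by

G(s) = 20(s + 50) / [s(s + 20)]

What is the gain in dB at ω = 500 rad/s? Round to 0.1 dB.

-27.9 dB

At s = jω = j500:
zero (s+50): 50 + j500 → |·| = √(50²+500²) = √252500 ≈ 502.49, ∠ = arctan(500/50) ≈ 84.29°
pole (s+20): 20 + j500 → |·| = √(20²+500²) = √250400 ≈ 500.4, ∠ = arctan(500/20) ≈ 87.71°
pole at origin: |s| = 500, ∠ = 90.00° (in denominator)
|G| = 20 · 502.49 / 2.502e+05 ≈ 0.040167
Gain = 20 log₁₀(0.040167) ≈ -27.92 dB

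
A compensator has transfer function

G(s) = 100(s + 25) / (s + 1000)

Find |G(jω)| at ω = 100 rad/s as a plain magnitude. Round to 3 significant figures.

10.3

At s = jω = j100:
zero (s+25): 25 + j100 → |·| = √(25²+100²) = √10625 ≈ 103.08, ∠ = arctan(100/25) ≈ 75.96°
pole (s+1000): 1000 + j100 → |·| = √(1000²+100²) = √1010000 ≈ 1005, ∠ = arctan(100/1000) ≈ 5.71°
|G| = 100 · 103.08 / 1005 ≈ 10.257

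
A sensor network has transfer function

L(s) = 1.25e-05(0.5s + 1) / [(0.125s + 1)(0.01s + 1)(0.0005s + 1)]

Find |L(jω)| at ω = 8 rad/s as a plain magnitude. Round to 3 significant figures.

3.63e-05

At ω = 8 rad/s:
zero (1 + j8·0.5) = 1 + j4 → |·| ≈ 4.1231, ∠ ≈ 75.96°
pole (1 + j8·0.125) = 1 + j1 → |·| ≈ 1.4142, ∠ ≈ 45.00°
pole (1 + j8·0.01) = 1 + j0.08 → |·| ≈ 1.0032, ∠ ≈ 4.57°
pole (1 + j8·0.0005) = 1 + j0.004 → |·| ≈ 1, ∠ ≈ 0.23°
|L| = 1.25e-05 · 4.1231 / (1.4142 · 1.0032 · 1) ≈ 3.6328e-05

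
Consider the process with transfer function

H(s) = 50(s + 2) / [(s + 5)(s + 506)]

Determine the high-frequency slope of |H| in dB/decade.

Each pole contributes −20 dB/decade at high frequency; each zero contributes +20 dB/decade.
Net: 1 zero(s) − 2 pole(s) → -20 dB/decade.

-20 dB/decade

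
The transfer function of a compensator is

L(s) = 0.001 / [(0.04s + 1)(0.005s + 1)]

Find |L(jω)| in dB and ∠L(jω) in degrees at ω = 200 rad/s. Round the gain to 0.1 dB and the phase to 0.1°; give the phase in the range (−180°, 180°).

At ω = 200 rad/s:
pole (1 + j200·0.04) = 1 + j8 → |·| ≈ 8.0623, ∠ ≈ 82.87°
pole (1 + j200·0.005) = 1 + j1 → |·| ≈ 1.4142, ∠ ≈ 45.00°
|L| = 0.001 · 1 / (8.0623 · 1.4142) ≈ 8.7706e-05
Gain = 20 log₁₀(8.7706e-05) ≈ -81.14 dB
∠L = (0°) − (82.87° + 45.00°) = -127.87°

-81.1 dB, -127.9°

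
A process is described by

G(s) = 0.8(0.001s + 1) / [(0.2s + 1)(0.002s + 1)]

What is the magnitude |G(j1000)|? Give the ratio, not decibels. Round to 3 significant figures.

0.00253

At ω = 1000 rad/s:
zero (1 + j1000·0.001) = 1 + j1 → |·| ≈ 1.4142, ∠ ≈ 45.00°
pole (1 + j1000·0.2) = 1 + j200 → |·| ≈ 200, ∠ ≈ 89.71°
pole (1 + j1000·0.002) = 1 + j2 → |·| ≈ 2.2361, ∠ ≈ 63.43°
|G| = 0.8 · 1.4142 / (200 · 2.2361) ≈ 0.0025298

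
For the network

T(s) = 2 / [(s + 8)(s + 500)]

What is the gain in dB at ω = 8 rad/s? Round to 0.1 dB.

-69.0 dB

At s = jω = j8:
pole (s+8): 8 + j8 → |·| = √(8²+8²) = √128 ≈ 11.314, ∠ = arctan(8/8) ≈ 45.00°
pole (s+500): 500 + j8 → |·| = √(500²+8²) = √250064 ≈ 500.06, ∠ = arctan(8/500) ≈ 0.92°
|T| = 2 / 5657.7 ≈ 0.0003535
Gain = 20 log₁₀(0.0003535) ≈ -69.03 dB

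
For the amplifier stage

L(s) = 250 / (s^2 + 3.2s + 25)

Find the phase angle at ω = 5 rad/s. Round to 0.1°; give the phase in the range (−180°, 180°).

-90.0°

At s = jω = j5:
quadratic: (j5)² + 3.2·j5 + 25 = 0 + j16 → |·| ≈ 16, ∠ ≈ 90.00°
∠L = 0.00° − 90.00° = -90.00°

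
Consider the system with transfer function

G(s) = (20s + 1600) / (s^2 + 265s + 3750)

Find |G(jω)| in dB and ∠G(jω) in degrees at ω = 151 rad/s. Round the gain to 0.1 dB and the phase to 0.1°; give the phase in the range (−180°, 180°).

Substitute s = j151:
Numerator: 20(j151) + 1600 = 1600 + j3020
Denominator: (j151)^2 + 265(j151) + 3750 = -19051 + j40015
|N| = √(1600² + 3020²) ≈ 3417.7, ∠N ≈ 62.09°
|D| = √(19051² + 40015²) ≈ 44319, ∠D ≈ 115.46°
|G| = 3417.7 / 44319 ≈ 0.077116
Gain = 20 log₁₀(0.077116) ≈ -22.26 dB
∠G = 62.09° − 115.46° = -53.37°

-22.3 dB, -53.4°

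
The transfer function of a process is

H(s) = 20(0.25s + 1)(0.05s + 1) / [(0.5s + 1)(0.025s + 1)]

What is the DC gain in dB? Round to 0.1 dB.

H(0) = 20 · 1 / 1 = 20
20 log₁₀(20) ≈ 26.02 dB

26.0 dB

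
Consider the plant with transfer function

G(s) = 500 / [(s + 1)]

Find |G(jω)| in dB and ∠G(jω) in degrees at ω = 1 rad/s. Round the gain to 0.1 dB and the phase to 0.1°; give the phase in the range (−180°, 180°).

51.0 dB, -45.0°

At ω = 1 rad/s:
pole (1 + j1·1) = 1 + j1 → |·| ≈ 1.4142, ∠ ≈ 45.00°
|G| = 500 · 1 / (1.4142) ≈ 353.56
Gain = 20 log₁₀(353.56) ≈ 50.97 dB
∠G = (0°) − (45.00°) = -45.00°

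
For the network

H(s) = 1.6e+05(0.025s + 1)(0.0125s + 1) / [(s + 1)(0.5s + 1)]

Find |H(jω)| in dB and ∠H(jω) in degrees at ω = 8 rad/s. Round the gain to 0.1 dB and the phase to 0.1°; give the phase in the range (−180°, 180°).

73.9 dB, -141.8°

At ω = 8 rad/s:
zero (1 + j8·0.025) = 1 + j0.2 → |·| ≈ 1.0198, ∠ ≈ 11.31°
zero (1 + j8·0.0125) = 1 + j0.1 → |·| ≈ 1.005, ∠ ≈ 5.71°
pole (1 + j8·1) = 1 + j8 → |·| ≈ 8.0623, ∠ ≈ 82.87°
pole (1 + j8·0.5) = 1 + j4 → |·| ≈ 4.1231, ∠ ≈ 75.96°
|H| = 1.6e+05 · 1.0198 · 1.005 / (8.0623 · 4.1231) ≈ 4933.1
Gain = 20 log₁₀(4933.1) ≈ 73.86 dB
∠H = (11.31° + 5.71°) − (82.87° + 75.96°) = -141.81°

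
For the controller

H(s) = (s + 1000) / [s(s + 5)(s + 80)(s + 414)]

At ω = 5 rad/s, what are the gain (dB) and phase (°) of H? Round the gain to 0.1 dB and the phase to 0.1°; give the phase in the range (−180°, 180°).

-61.4 dB, -139.0°

At s = jω = j5:
zero (s+1000): 1000 + j5 → |·| = √(1000²+5²) = √1000025 ≈ 1000, ∠ = arctan(5/1000) ≈ 0.29°
pole (s+5): 5 + j5 → |·| = √(5²+5²) = √50 ≈ 7.0711, ∠ = arctan(5/5) ≈ 45.00°
pole (s+80): 80 + j5 → |·| = √(80²+5²) = √6425 ≈ 80.156, ∠ = arctan(5/80) ≈ 3.58°
pole (s+414): 414 + j5 → |·| = √(414²+5²) = √171421 ≈ 414.03, ∠ = arctan(5/414) ≈ 0.69°
pole at origin: |s| = 5, ∠ = 90.00° (in denominator)
|H| = 1 · 1000 / 1.1733e+06 ≈ 0.0008523
Gain = 20 log₁₀(0.0008523) ≈ -61.39 dB
∠H = 0.29° − 139.27° = -138.98°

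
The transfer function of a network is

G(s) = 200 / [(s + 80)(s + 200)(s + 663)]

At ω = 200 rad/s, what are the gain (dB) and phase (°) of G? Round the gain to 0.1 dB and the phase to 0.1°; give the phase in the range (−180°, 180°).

-106.5 dB, -130.0°

At s = jω = j200:
pole (s+80): 80 + j200 → |·| = √(80²+200²) = √46400 ≈ 215.41, ∠ = arctan(200/80) ≈ 68.20°
pole (s+200): 200 + j200 → |·| = √(200²+200²) = √80000 ≈ 282.84, ∠ = arctan(200/200) ≈ 45.00°
pole (s+663): 663 + j200 → |·| = √(663²+200²) = √479569 ≈ 692.51, ∠ = arctan(200/663) ≈ 16.79°
|G| = 200 / 4.2192e+07 ≈ 4.7402e-06
Gain = 20 log₁₀(4.7402e-06) ≈ -106.48 dB
∠G = 0.00° − 129.99° = -129.99°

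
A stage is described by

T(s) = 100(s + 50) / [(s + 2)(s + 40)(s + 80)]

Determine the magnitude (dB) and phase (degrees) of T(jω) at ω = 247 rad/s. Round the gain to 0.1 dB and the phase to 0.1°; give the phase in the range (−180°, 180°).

At s = jω = j247:
zero (s+50): 50 + j247 → |·| = √(50²+247²) = √63509 ≈ 252.01, ∠ = arctan(247/50) ≈ 78.56°
pole (s+2): 2 + j247 → |·| = √(2²+247²) = √61013 ≈ 247.01, ∠ = arctan(247/2) ≈ 89.54°
pole (s+40): 40 + j247 → |·| = √(40²+247²) = √62609 ≈ 250.22, ∠ = arctan(247/40) ≈ 80.80°
pole (s+80): 80 + j247 → |·| = √(80²+247²) = √67409 ≈ 259.63, ∠ = arctan(247/80) ≈ 72.05°
|T| = 100 · 252.01 / 1.6047e+07 ≈ 0.0015704
Gain = 20 log₁₀(0.0015704) ≈ -56.08 dB
∠T = 78.56° − 242.39° = -163.83°

-56.1 dB, -163.8°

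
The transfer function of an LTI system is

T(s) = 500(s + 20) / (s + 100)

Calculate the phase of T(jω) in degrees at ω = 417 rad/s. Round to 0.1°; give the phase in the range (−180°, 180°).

At s = jω = j417:
zero (s+20): 20 + j417 → |·| = √(20²+417²) = √174289 ≈ 417.48, ∠ = arctan(417/20) ≈ 87.25°
pole (s+100): 100 + j417 → |·| = √(100²+417²) = √183889 ≈ 428.82, ∠ = arctan(417/100) ≈ 76.51°
∠T = 87.25° − 76.51° = 10.74°

10.7°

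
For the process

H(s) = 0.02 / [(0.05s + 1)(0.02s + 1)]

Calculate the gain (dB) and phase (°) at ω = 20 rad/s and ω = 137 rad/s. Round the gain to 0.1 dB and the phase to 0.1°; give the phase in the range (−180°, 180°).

At ω = 20 rad/s:
pole (1 + j20·0.05) = 1 + j1 → |·| ≈ 1.4142, ∠ ≈ 45.00°
pole (1 + j20·0.02) = 1 + j0.4 → |·| ≈ 1.077, ∠ ≈ 21.80°
|H| = 0.02 · 1 / (1.4142 · 1.077) ≈ 0.013131
Gain = 20 log₁₀(0.013131) ≈ -37.63 dB
∠H = (0°) − (45.00° + 21.80°) = -66.80°

At ω = 137 rad/s:
pole (1 + j137·0.05) = 1 + j6.85 → |·| ≈ 6.9226, ∠ ≈ 81.69°
pole (1 + j137·0.02) = 1 + j2.74 → |·| ≈ 2.9168, ∠ ≈ 69.95°
|H| = 0.02 · 1 / (6.9226 · 2.9168) ≈ 0.0009905
Gain = 20 log₁₀(0.0009905) ≈ -60.08 dB
∠H = (0°) − (81.69° + 69.95°) = -151.64°

ω = 20: -37.6 dB, -66.8°; ω = 137: -60.1 dB, -151.6°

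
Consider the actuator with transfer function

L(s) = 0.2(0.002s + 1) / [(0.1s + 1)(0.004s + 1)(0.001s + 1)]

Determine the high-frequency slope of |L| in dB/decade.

-40 dB/decade

Each pole contributes −20 dB/decade at high frequency; each zero contributes +20 dB/decade.
Net: 1 zero(s) − 3 pole(s) → -40 dB/decade.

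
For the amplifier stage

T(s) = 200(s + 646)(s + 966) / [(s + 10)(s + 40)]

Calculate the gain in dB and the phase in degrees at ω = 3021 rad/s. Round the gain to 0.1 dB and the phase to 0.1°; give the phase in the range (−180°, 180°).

46.6 dB, -28.9°

At s = jω = j3021:
zero (s+646): 646 + j3021 → |·| = √(646²+3021²) = √9543757 ≈ 3089.3, ∠ = arctan(3021/646) ≈ 77.93°
zero (s+966): 966 + j3021 → |·| = √(966²+3021²) = √10059597 ≈ 3171.7, ∠ = arctan(3021/966) ≈ 72.27°
pole (s+10): 10 + j3021 → |·| = √(10²+3021²) = √9126541 ≈ 3021, ∠ = arctan(3021/10) ≈ 89.81°
pole (s+40): 40 + j3021 → |·| = √(40²+3021²) = √9128041 ≈ 3021.3, ∠ = arctan(3021/40) ≈ 89.24°
|T| = 200 · 9.7983e+06 / 9.1273e+06 ≈ 214.7
Gain = 20 log₁₀(214.7) ≈ 46.64 dB
∠T = 150.20° − 179.05° = -28.85°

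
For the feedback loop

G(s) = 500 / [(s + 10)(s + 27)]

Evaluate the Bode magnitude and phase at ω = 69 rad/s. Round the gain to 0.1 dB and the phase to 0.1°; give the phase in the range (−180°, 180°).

-20.3 dB, -150.4°

At s = jω = j69:
pole (s+10): 10 + j69 → |·| = √(10²+69²) = √4861 ≈ 69.721, ∠ = arctan(69/10) ≈ 81.75°
pole (s+27): 27 + j69 → |·| = √(27²+69²) = √5490 ≈ 74.095, ∠ = arctan(69/27) ≈ 68.63°
|G| = 500 / 5166 ≈ 0.096787
Gain = 20 log₁₀(0.096787) ≈ -20.28 dB
∠G = 0.00° − 150.38° = -150.38°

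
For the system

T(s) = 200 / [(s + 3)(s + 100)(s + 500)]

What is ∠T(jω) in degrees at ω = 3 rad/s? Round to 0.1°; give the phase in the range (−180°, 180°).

At s = jω = j3:
pole (s+3): 3 + j3 → |·| = √(3²+3²) = √18 ≈ 4.2426, ∠ = arctan(3/3) ≈ 45.00°
pole (s+100): 100 + j3 → |·| = √(100²+3²) = √10009 ≈ 100.04, ∠ = arctan(3/100) ≈ 1.72°
pole (s+500): 500 + j3 → |·| = √(500²+3²) = √250009 ≈ 500.01, ∠ = arctan(3/500) ≈ 0.34°
∠T = 0.00° − 47.06° = -47.06°

-47.1°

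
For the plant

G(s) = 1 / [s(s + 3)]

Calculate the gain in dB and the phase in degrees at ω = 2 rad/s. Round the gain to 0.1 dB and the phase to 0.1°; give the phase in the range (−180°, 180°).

At s = jω = j2:
pole (s+3): 3 + j2 → |·| = √(3²+2²) = √13 ≈ 3.6056, ∠ = arctan(2/3) ≈ 33.69°
pole at origin: |s| = 2, ∠ = 90.00° (in denominator)
|G| = 1 / 7.2112 ≈ 0.13867
Gain = 20 log₁₀(0.13867) ≈ -17.16 dB
∠G = 0.00° − 123.69° = -123.69°

-17.2 dB, -123.7°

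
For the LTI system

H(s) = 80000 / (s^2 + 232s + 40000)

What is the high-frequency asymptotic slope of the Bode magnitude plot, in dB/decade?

-40 dB/decade

Each pole contributes −20 dB/decade at high frequency; each zero contributes +20 dB/decade.
Net: 0 zero(s) − 2 pole(s) → -40 dB/decade.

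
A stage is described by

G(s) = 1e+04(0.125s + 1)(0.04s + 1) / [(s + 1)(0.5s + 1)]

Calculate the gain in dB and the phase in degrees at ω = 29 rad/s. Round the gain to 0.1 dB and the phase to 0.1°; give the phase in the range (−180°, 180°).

42.7 dB, -50.3°

At ω = 29 rad/s:
zero (1 + j29·0.125) = 1 + j3.625 → |·| ≈ 3.7604, ∠ ≈ 74.58°
zero (1 + j29·0.04) = 1 + j1.16 → |·| ≈ 1.5315, ∠ ≈ 49.24°
pole (1 + j29·1) = 1 + j29 → |·| ≈ 29.017, ∠ ≈ 88.03°
pole (1 + j29·0.5) = 1 + j14.5 → |·| ≈ 14.534, ∠ ≈ 86.05°
|G| = 1e+04 · 3.7604 · 1.5315 / (29.017 · 14.534) ≈ 136.56
Gain = 20 log₁₀(136.56) ≈ 42.71 dB
∠G = (74.58° + 49.24°) − (88.03° + 86.05°) = -50.26°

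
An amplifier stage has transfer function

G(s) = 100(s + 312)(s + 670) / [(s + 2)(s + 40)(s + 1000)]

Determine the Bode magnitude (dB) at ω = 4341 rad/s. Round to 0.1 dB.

-32.9 dB

At s = jω = j4341:
zero (s+312): 312 + j4341 → |·| = √(312²+4341²) = √18941625 ≈ 4352.2, ∠ = arctan(4341/312) ≈ 85.89°
zero (s+670): 670 + j4341 → |·| = √(670²+4341²) = √19293181 ≈ 4392.4, ∠ = arctan(4341/670) ≈ 81.23°
pole (s+2): 2 + j4341 → |·| = √(2²+4341²) = √18844285 ≈ 4341, ∠ = arctan(4341/2) ≈ 89.97°
pole (s+40): 40 + j4341 → |·| = √(40²+4341²) = √18845881 ≈ 4341.2, ∠ = arctan(4341/40) ≈ 89.47°
pole (s+1000): 1000 + j4341 → |·| = √(1000²+4341²) = √19844281 ≈ 4454.7, ∠ = arctan(4341/1000) ≈ 77.03°
|G| = 100 · 1.9117e+07 / 8.3949e+10 ≈ 0.022772
Gain = 20 log₁₀(0.022772) ≈ -32.85 dB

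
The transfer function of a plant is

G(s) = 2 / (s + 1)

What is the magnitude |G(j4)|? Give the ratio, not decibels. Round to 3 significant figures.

Substitute s = j4:
Numerator: 2 = 2 + j0
Denominator: (j4) + 1 = 1 + j4
|N| = √(2² + 0²) ≈ 2, ∠N ≈ 0.00°
|D| = √(1² + 4²) ≈ 4.1231, ∠D ≈ 75.96°
|G| = 2 / 4.1231 ≈ 0.48507

0.485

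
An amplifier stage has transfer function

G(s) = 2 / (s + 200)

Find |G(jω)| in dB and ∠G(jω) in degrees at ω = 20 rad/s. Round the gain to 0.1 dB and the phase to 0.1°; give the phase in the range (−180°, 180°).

At s = jω = j20:
pole (s+200): 200 + j20 → |·| = √(200²+20²) = √40400 ≈ 201, ∠ = arctan(20/200) ≈ 5.71°
|G| = 2 / 201 ≈ 0.0099502
Gain = 20 log₁₀(0.0099502) ≈ -40.04 dB
∠G = 0.00° − 5.71° = -5.71°

-40.0 dB, -5.7°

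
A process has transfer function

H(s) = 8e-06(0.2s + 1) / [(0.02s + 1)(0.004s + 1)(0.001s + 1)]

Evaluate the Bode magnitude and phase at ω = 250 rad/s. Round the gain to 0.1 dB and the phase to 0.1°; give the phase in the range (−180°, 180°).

At ω = 250 rad/s:
zero (1 + j250·0.2) = 1 + j50 → |·| ≈ 50.01, ∠ ≈ 88.85°
pole (1 + j250·0.02) = 1 + j5 → |·| ≈ 5.099, ∠ ≈ 78.69°
pole (1 + j250·0.004) = 1 + j1 → |·| ≈ 1.4142, ∠ ≈ 45.00°
pole (1 + j250·0.001) = 1 + j0.25 → |·| ≈ 1.0308, ∠ ≈ 14.04°
|H| = 8e-06 · 50.01 / (5.099 · 1.4142 · 1.0308) ≈ 5.3824e-05
Gain = 20 log₁₀(5.3824e-05) ≈ -85.38 dB
∠H = (88.85°) − (78.69° + 45.00° + 14.04°) = -48.88°

-85.4 dB, -48.9°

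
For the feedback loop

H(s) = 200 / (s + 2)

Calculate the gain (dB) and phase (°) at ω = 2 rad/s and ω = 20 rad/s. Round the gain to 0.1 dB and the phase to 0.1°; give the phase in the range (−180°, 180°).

At s = jω = j2:
pole (s+2): 2 + j2 → |·| = √(2²+2²) = √8 ≈ 2.8284, ∠ = arctan(2/2) ≈ 45.00°
|H| = 200 / 2.8284 ≈ 70.711
Gain = 20 log₁₀(70.711) ≈ 36.99 dB
∠H = 0.00° − 45.00° = -45.00°

At s = jω = j20:
pole (s+2): 2 + j20 → |·| = √(2²+20²) = √404 ≈ 20.1, ∠ = arctan(20/2) ≈ 84.29°
|H| = 200 / 20.1 ≈ 9.9502
Gain = 20 log₁₀(9.9502) ≈ 19.96 dB
∠H = 0.00° − 84.29° = -84.29°

ω = 2: 37.0 dB, -45.0°; ω = 20: 20.0 dB, -84.3°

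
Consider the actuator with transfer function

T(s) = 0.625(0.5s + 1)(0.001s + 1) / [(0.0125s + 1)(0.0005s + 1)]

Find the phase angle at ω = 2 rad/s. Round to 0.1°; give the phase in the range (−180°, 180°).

At ω = 2 rad/s:
zero (1 + j2·0.5) = 1 + j1 → |·| ≈ 1.4142, ∠ ≈ 45.00°
zero (1 + j2·0.001) = 1 + j0.002 → |·| ≈ 1, ∠ ≈ 0.11°
pole (1 + j2·0.0125) = 1 + j0.025 → |·| ≈ 1.0003, ∠ ≈ 1.43°
pole (1 + j2·0.0005) = 1 + j0.001 → |·| ≈ 1, ∠ ≈ 0.06°
∠T = (45.00° + 0.11°) − (1.43° + 0.06°) = 43.62°

43.6°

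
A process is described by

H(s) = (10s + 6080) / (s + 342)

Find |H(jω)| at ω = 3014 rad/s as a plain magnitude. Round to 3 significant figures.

10.1

Substitute s = j3014:
Numerator: 10(j3014) + 6080 = 6080 + j30140
Denominator: (j3014) + 342 = 342 + j3014
|N| = √(6080² + 30140²) ≈ 30747, ∠N ≈ 78.60°
|D| = √(342² + 3014²) ≈ 3033.3, ∠D ≈ 83.53°
|H| = 30747 / 3033.3 ≈ 10.136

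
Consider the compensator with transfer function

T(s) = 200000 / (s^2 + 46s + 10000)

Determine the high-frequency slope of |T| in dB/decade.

Each pole contributes −20 dB/decade at high frequency; each zero contributes +20 dB/decade.
Net: 0 zero(s) − 2 pole(s) → -40 dB/decade.

-40 dB/decade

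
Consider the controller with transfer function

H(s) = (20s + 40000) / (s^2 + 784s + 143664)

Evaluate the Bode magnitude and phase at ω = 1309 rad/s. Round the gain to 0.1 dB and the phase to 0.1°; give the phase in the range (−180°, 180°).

-31.9 dB, -113.6°

Substitute s = j1309:
Numerator: 20(j1309) + 40000 = 40000 + j26180
Denominator: (j1309)^2 + 784(j1309) + 143664 = -1569817 + j1026256
|N| = √(40000² + 26180²) ≈ 47806, ∠N ≈ 33.20°
|D| = √(1569817² + 1026256²) ≈ 1.8755e+06, ∠D ≈ 146.83°
|H| = 47806 / 1.8755e+06 ≈ 0.02549
Gain = 20 log₁₀(0.02549) ≈ -31.87 dB
∠H = 33.20° − 146.83° = -113.63°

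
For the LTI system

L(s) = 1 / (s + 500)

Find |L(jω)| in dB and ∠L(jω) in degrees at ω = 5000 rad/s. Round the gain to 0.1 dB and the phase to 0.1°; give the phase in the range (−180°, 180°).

Substitute s = j5000:
Numerator: 1 = 1 + j0
Denominator: (j5000) + 500 = 500 + j5000
|N| = √(1² + 0²) ≈ 1, ∠N ≈ 0.00°
|D| = √(500² + 5000²) ≈ 5024.9, ∠D ≈ 84.29°
|L| = 1 / 5024.9 ≈ 0.00019901
Gain = 20 log₁₀(0.00019901) ≈ -74.02 dB
∠L = 0.00° − 84.29° = -84.29°

-74.0 dB, -84.3°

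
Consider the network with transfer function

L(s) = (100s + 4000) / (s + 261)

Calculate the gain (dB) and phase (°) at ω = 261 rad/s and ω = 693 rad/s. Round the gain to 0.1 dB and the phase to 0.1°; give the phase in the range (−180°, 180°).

ω = 261: 37.1 dB, 36.3°; ω = 693: 39.4 dB, 17.3°

Substitute s = j261:
Numerator: 100(j261) + 4000 = 4000 + j26100
Denominator: (j261) + 261 = 261 + j261
|N| = √(4000² + 26100²) ≈ 26405, ∠N ≈ 81.29°
|D| = √(261² + 261²) ≈ 369.11, ∠D ≈ 45.00°
|L| = 26405 / 369.11 ≈ 71.537
Gain = 20 log₁₀(71.537) ≈ 37.09 dB
∠L = 81.29° − 45.00° = 36.29°

Substitute s = j693:
Numerator: 100(j693) + 4000 = 4000 + j69300
Denominator: (j693) + 261 = 261 + j693
|N| = √(4000² + 69300²) ≈ 69415, ∠N ≈ 86.70°
|D| = √(261² + 693²) ≈ 740.52, ∠D ≈ 69.36°
|L| = 69415 / 740.52 ≈ 93.738
Gain = 20 log₁₀(93.738) ≈ 39.44 dB
∠L = 86.70° − 69.36° = 17.34°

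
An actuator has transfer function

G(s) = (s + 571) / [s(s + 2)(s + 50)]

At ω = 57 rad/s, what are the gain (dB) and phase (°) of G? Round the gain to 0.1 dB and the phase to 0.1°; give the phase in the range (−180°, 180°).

-52.7 dB, 139.0°

At s = jω = j57:
zero (s+571): 571 + j57 → |·| = √(571²+57²) = √329290 ≈ 573.84, ∠ = arctan(57/571) ≈ 5.70°
pole (s+2): 2 + j57 → |·| = √(2²+57²) = √3253 ≈ 57.035, ∠ = arctan(57/2) ≈ 87.99°
pole (s+50): 50 + j57 → |·| = √(50²+57²) = √5749 ≈ 75.822, ∠ = arctan(57/50) ≈ 48.74°
pole at origin: |s| = 57, ∠ = 90.00° (in denominator)
|G| = 1 · 573.84 / 2.465e+05 ≈ 0.002328
Gain = 20 log₁₀(0.002328) ≈ -52.66 dB
∠G = 5.70° − 226.73° = -221.03° ≡ 138.97° (principal value)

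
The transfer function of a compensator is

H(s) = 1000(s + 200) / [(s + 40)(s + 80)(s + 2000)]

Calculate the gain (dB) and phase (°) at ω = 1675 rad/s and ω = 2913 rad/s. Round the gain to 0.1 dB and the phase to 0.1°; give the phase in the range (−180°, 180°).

At s = jω = j1675:
zero (s+200): 200 + j1675 → |·| = √(200²+1675²) = √2845625 ≈ 1686.9, ∠ = arctan(1675/200) ≈ 83.19°
pole (s+40): 40 + j1675 → |·| = √(40²+1675²) = √2807225 ≈ 1675.5, ∠ = arctan(1675/40) ≈ 88.63°
pole (s+80): 80 + j1675 → |·| = √(80²+1675²) = √2812025 ≈ 1676.9, ∠ = arctan(1675/80) ≈ 87.27°
pole (s+2000): 2000 + j1675 → |·| = √(2000²+1675²) = √6805625 ≈ 2608.8, ∠ = arctan(1675/2000) ≈ 39.95°
|H| = 1000 · 1686.9 / 7.3298e+09 ≈ 0.00023014
Gain = 20 log₁₀(0.00023014) ≈ -72.76 dB
∠H = 83.19° − 215.85° = -132.66°

At s = jω = j2913:
zero (s+200): 200 + j2913 → |·| = √(200²+2913²) = √8525569 ≈ 2919.9, ∠ = arctan(2913/200) ≈ 86.07°
pole (s+40): 40 + j2913 → |·| = √(40²+2913²) = √8487169 ≈ 2913.3, ∠ = arctan(2913/40) ≈ 89.21°
pole (s+80): 80 + j2913 → |·| = √(80²+2913²) = √8491969 ≈ 2914.1, ∠ = arctan(2913/80) ≈ 88.43°
pole (s+2000): 2000 + j2913 → |·| = √(2000²+2913²) = √12485569 ≈ 3533.5, ∠ = arctan(2913/2000) ≈ 55.53°
|H| = 1000 · 2919.9 / 2.9998e+10 ≈ 9.7336e-05
Gain = 20 log₁₀(9.7336e-05) ≈ -80.23 dB
∠H = 86.07° − 233.17° = -147.10°

ω = 1675: -72.8 dB, -132.7°; ω = 2913: -80.2 dB, -147.1°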